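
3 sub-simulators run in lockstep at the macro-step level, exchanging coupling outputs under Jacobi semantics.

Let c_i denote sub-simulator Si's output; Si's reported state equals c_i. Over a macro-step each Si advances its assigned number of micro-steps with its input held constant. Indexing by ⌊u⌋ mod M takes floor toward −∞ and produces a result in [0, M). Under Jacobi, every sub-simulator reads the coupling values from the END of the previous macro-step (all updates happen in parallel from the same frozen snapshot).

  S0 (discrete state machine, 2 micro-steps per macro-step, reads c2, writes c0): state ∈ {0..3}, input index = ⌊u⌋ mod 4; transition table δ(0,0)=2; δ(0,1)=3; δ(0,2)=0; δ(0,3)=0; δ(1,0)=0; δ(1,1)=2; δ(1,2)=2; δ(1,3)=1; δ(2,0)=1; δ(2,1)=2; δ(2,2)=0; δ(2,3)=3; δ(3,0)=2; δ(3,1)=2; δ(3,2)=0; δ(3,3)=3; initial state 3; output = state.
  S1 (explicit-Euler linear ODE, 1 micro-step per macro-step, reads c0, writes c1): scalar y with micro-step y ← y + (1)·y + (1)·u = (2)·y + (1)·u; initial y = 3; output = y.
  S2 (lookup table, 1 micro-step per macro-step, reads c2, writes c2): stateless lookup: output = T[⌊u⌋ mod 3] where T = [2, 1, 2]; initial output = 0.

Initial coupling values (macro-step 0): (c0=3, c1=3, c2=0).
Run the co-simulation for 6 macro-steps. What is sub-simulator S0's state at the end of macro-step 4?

S0 state at macro-step 4 = 0

macro 1: S0 reads c2=0 → after 2×micro: 1; S1 reads c0=3 → after 1×micro: 9; S2 reads c2=0 → after 1×micro: 2 ⇒ (c0=1, c1=9, c2=2)
macro 2: S0 reads c2=2 → after 2×micro: 0; S1 reads c0=1 → after 1×micro: 19; S2 reads c2=2 → after 1×micro: 2 ⇒ (c0=0, c1=19, c2=2)
macro 3: S0 reads c2=2 → after 2×micro: 0; S1 reads c0=0 → after 1×micro: 38; S2 reads c2=2 → after 1×micro: 2 ⇒ (c0=0, c1=38, c2=2)
macro 4: S0 reads c2=2 → after 2×micro: 0; S1 reads c0=0 → after 1×micro: 76; S2 reads c2=2 → after 1×micro: 2 ⇒ (c0=0, c1=76, c2=2)
macro 5: S0 reads c2=2 → after 2×micro: 0; S1 reads c0=0 → after 1×micro: 152; S2 reads c2=2 → after 1×micro: 2 ⇒ (c0=0, c1=152, c2=2)
macro 6: S0 reads c2=2 → after 2×micro: 0; S1 reads c0=0 → after 1×micro: 304; S2 reads c2=2 → after 1×micro: 2 ⇒ (c0=0, c1=304, c2=2)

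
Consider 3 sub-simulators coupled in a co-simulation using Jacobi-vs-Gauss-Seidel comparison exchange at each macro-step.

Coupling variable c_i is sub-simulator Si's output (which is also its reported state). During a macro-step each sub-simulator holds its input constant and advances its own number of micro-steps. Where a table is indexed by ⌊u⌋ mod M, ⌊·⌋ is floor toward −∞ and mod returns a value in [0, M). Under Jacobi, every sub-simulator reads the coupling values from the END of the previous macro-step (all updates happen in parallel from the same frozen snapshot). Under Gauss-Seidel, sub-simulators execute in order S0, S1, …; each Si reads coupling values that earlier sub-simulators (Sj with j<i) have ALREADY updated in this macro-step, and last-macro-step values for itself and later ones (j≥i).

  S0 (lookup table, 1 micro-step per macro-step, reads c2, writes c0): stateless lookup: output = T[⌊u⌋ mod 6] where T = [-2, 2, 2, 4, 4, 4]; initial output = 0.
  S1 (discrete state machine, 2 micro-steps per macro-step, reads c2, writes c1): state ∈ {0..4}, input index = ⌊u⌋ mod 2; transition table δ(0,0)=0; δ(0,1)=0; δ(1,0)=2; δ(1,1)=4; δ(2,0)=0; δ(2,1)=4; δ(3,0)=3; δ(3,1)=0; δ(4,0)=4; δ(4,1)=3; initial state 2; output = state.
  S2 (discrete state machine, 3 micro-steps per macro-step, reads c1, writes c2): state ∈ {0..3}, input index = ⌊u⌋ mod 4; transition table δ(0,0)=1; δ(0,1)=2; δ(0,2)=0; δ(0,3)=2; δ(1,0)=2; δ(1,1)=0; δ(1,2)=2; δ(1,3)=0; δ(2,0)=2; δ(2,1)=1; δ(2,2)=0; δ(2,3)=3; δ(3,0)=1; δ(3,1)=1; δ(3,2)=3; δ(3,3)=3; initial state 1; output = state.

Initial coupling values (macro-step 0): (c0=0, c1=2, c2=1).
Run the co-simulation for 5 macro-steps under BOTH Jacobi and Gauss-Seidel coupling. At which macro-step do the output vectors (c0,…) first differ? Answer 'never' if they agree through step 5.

[Jacobi] macro 1: S0 reads c2=1 → after 1×micro: 2; S1 reads c2=1 → after 2×micro: 3; S2 reads c1=2 → after 3×micro: 0 ⇒ (c0=2, c1=3, c2=0)
[Jacobi] macro 2: S0 reads c2=0 → after 1×micro: -2; S1 reads c2=0 → after 2×micro: 3; S2 reads c1=3 → after 3×micro: 3 ⇒ (c0=-2, c1=3, c2=3)
[Jacobi] macro 3: S0 reads c2=3 → after 1×micro: 4; S1 reads c2=3 → after 2×micro: 0; S2 reads c1=3 → after 3×micro: 3 ⇒ (c0=4, c1=0, c2=3)
[Jacobi] macro 4: S0 reads c2=3 → after 1×micro: 4; S1 reads c2=3 → after 2×micro: 0; S2 reads c1=0 → after 3×micro: 2 ⇒ (c0=4, c1=0, c2=2)
[Jacobi] macro 5: S0 reads c2=2 → after 1×micro: 2; S1 reads c2=2 → after 2×micro: 0; S2 reads c1=0 → after 3×micro: 2 ⇒ (c0=2, c1=0, c2=2)
[Gauss-Seidel] macro 1: S0 reads c2=1 → after 1×micro: 2; S1 reads c2=1 → after 2×micro: 3; S2 reads c1=3 → after 3×micro: 3 ⇒ (c0=2, c1=3, c2=3)
[Gauss-Seidel] macro 2: S0 reads c2=3 → after 1×micro: 4; S1 reads c2=3 → after 2×micro: 0; S2 reads c1=0 → after 3×micro: 2 ⇒ (c0=4, c1=0, c2=2)
[Gauss-Seidel] macro 3: S0 reads c2=2 → after 1×micro: 2; S1 reads c2=2 → after 2×micro: 0; S2 reads c1=0 → after 3×micro: 2 ⇒ (c0=2, c1=0, c2=2)
[Gauss-Seidel] macro 4: S0 reads c2=2 → after 1×micro: 2; S1 reads c2=2 → after 2×micro: 0; S2 reads c1=0 → after 3×micro: 2 ⇒ (c0=2, c1=0, c2=2)
[Gauss-Seidel] macro 5: S0 reads c2=2 → after 1×micro: 2; S1 reads c2=2 → after 2×micro: 0; S2 reads c1=0 → after 3×micro: 2 ⇒ (c0=2, c1=0, c2=2)

first divergence at macro-step: 1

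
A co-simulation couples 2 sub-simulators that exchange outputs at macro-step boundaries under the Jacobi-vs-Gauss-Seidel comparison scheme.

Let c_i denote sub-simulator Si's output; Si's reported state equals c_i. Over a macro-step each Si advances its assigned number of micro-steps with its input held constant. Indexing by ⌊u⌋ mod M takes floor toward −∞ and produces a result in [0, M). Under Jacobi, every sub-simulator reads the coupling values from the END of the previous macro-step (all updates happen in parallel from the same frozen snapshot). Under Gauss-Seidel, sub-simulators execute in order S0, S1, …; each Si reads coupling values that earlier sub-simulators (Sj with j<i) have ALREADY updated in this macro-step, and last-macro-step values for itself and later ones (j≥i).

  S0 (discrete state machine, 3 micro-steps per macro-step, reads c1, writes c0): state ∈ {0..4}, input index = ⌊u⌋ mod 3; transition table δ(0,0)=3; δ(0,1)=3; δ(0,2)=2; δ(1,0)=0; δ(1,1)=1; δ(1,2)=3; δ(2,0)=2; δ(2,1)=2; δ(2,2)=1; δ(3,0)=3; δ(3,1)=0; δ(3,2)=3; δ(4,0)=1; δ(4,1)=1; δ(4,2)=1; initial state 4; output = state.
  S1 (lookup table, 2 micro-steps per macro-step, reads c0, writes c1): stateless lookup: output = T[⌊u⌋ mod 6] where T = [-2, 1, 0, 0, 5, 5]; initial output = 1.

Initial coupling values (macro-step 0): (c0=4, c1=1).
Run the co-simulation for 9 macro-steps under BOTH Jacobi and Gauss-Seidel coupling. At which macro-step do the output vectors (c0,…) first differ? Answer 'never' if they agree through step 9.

first divergence at macro-step: 1

[Jacobi] macro 1: S0 reads c1=1 → after 3×micro: 1; S1 reads c0=4 → after 2×micro: 5 ⇒ (c0=1, c1=5)
[Jacobi] macro 2: S0 reads c1=5 → after 3×micro: 3; S1 reads c0=1 → after 2×micro: 1 ⇒ (c0=3, c1=1)
[Jacobi] macro 3: S0 reads c1=1 → after 3×micro: 0; S1 reads c0=3 → after 2×micro: 0 ⇒ (c0=0, c1=0)
[Jacobi] macro 4: S0 reads c1=0 → after 3×micro: 3; S1 reads c0=0 → after 2×micro: -2 ⇒ (c0=3, c1=-2)
[Jacobi] macro 5: S0 reads c1=-2 → after 3×micro: 0; S1 reads c0=3 → after 2×micro: 0 ⇒ (c0=0, c1=0)
[Jacobi] macro 6: S0 reads c1=0 → after 3×micro: 3; S1 reads c0=0 → after 2×micro: -2 ⇒ (c0=3, c1=-2)
[Jacobi] macro 7: S0 reads c1=-2 → after 3×micro: 0; S1 reads c0=3 → after 2×micro: 0 ⇒ (c0=0, c1=0)
[Jacobi] macro 8: S0 reads c1=0 → after 3×micro: 3; S1 reads c0=0 → after 2×micro: -2 ⇒ (c0=3, c1=-2)
[Jacobi] macro 9: S0 reads c1=-2 → after 3×micro: 0; S1 reads c0=3 → after 2×micro: 0 ⇒ (c0=0, c1=0)
[Gauss-Seidel] macro 1: S0 reads c1=1 → after 3×micro: 1; S1 reads c0=1 → after 2×micro: 1 ⇒ (c0=1, c1=1)
[Gauss-Seidel] macro 2: S0 reads c1=1 → after 3×micro: 1; S1 reads c0=1 → after 2×micro: 1 ⇒ (c0=1, c1=1)
[Gauss-Seidel] macro 3: S0 reads c1=1 → after 3×micro: 1; S1 reads c0=1 → after 2×micro: 1 ⇒ (c0=1, c1=1)
[Gauss-Seidel] macro 4: S0 reads c1=1 → after 3×micro: 1; S1 reads c0=1 → after 2×micro: 1 ⇒ (c0=1, c1=1)
[Gauss-Seidel] macro 5: S0 reads c1=1 → after 3×micro: 1; S1 reads c0=1 → after 2×micro: 1 ⇒ (c0=1, c1=1)
[Gauss-Seidel] macro 6: S0 reads c1=1 → after 3×micro: 1; S1 reads c0=1 → after 2×micro: 1 ⇒ (c0=1, c1=1)
[Gauss-Seidel] macro 7: S0 reads c1=1 → after 3×micro: 1; S1 reads c0=1 → after 2×micro: 1 ⇒ (c0=1, c1=1)
[Gauss-Seidel] macro 8: S0 reads c1=1 → after 3×micro: 1; S1 reads c0=1 → after 2×micro: 1 ⇒ (c0=1, c1=1)
[Gauss-Seidel] macro 9: S0 reads c1=1 → after 3×micro: 1; S1 reads c0=1 → after 2×micro: 1 ⇒ (c0=1, c1=1)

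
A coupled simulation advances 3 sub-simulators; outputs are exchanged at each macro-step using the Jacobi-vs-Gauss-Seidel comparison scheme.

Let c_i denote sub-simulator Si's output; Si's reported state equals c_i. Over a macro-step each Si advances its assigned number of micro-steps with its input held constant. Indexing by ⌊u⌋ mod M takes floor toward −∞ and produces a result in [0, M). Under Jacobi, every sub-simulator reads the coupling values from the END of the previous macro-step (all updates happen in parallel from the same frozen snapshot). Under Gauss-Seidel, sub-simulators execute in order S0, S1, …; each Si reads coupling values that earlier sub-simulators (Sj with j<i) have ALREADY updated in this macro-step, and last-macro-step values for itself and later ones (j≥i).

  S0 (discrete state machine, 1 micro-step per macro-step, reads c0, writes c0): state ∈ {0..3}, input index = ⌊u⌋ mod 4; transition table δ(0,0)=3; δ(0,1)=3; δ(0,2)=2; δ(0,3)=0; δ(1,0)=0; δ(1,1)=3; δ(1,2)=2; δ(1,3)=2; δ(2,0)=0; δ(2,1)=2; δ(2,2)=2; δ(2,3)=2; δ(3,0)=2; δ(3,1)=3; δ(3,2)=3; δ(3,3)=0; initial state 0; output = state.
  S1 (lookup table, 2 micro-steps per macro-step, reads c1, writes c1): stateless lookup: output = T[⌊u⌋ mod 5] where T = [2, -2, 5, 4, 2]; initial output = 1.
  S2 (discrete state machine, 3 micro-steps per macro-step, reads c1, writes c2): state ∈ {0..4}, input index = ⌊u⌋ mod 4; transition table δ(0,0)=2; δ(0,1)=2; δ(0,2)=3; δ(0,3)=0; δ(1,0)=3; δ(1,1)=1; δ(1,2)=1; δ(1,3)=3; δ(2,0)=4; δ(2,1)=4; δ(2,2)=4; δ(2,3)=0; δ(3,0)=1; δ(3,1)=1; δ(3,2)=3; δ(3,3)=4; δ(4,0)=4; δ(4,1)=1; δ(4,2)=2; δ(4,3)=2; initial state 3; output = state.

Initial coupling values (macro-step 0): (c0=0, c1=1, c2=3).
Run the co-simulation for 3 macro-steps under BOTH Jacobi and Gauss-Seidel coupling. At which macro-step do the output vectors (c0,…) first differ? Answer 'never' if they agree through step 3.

[Jacobi] macro 1: S0 reads c0=0 → after 1×micro: 3; S1 reads c1=1 → after 2×micro: -2; S2 reads c1=1 → after 3×micro: 1 ⇒ (c0=3, c1=-2, c2=1)
[Jacobi] macro 2: S0 reads c0=3 → after 1×micro: 0; S1 reads c1=-2 → after 2×micro: 4; S2 reads c1=-2 → after 3×micro: 1 ⇒ (c0=0, c1=4, c2=1)
[Jacobi] macro 3: S0 reads c0=0 → after 1×micro: 3; S1 reads c1=4 → after 2×micro: 2; S2 reads c1=4 → after 3×micro: 3 ⇒ (c0=3, c1=2, c2=3)
[Gauss-Seidel] macro 1: S0 reads c0=0 → after 1×micro: 3; S1 reads c1=1 → after 2×micro: -2; S2 reads c1=-2 → after 3×micro: 3 ⇒ (c0=3, c1=-2, c2=3)
[Gauss-Seidel] macro 2: S0 reads c0=3 → after 1×micro: 0; S1 reads c1=-2 → after 2×micro: 4; S2 reads c1=4 → after 3×micro: 1 ⇒ (c0=0, c1=4, c2=1)
[Gauss-Seidel] macro 3: S0 reads c0=0 → after 1×micro: 3; S1 reads c1=4 → after 2×micro: 2; S2 reads c1=2 → after 3×micro: 1 ⇒ (c0=3, c1=2, c2=1)

first divergence at macro-step: 1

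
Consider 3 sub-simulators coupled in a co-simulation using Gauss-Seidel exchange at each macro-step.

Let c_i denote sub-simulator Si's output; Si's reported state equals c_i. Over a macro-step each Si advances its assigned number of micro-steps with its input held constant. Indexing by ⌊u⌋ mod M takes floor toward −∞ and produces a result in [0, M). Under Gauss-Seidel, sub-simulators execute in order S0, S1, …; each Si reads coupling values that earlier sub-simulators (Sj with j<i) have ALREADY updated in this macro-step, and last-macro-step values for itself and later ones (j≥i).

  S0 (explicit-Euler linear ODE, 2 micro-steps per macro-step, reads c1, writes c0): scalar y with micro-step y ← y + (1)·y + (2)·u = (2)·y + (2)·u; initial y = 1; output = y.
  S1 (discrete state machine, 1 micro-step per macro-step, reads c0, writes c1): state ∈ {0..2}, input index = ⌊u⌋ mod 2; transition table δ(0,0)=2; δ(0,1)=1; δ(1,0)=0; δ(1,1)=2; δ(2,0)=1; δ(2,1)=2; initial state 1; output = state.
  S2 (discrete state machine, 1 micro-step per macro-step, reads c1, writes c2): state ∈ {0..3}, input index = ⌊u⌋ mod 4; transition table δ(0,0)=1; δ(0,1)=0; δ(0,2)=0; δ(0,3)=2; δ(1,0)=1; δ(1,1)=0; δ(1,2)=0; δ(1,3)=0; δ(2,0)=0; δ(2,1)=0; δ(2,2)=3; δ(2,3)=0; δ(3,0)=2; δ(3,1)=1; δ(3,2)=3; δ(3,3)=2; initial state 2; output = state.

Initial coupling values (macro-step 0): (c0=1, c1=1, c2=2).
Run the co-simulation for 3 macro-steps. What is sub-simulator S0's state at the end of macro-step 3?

S0 state at macro-step 3 = 172

macro 1: S0 reads c1=1 → after 2×micro: 10; S1 reads c0=10 → after 1×micro: 0; S2 reads c1=0 → after 1×micro: 0 ⇒ (c0=10, c1=0, c2=0)
macro 2: S0 reads c1=0 → after 2×micro: 40; S1 reads c0=40 → after 1×micro: 2; S2 reads c1=2 → after 1×micro: 0 ⇒ (c0=40, c1=2, c2=0)
macro 3: S0 reads c1=2 → after 2×micro: 172; S1 reads c0=172 → after 1×micro: 1; S2 reads c1=1 → after 1×micro: 0 ⇒ (c0=172, c1=1, c2=0)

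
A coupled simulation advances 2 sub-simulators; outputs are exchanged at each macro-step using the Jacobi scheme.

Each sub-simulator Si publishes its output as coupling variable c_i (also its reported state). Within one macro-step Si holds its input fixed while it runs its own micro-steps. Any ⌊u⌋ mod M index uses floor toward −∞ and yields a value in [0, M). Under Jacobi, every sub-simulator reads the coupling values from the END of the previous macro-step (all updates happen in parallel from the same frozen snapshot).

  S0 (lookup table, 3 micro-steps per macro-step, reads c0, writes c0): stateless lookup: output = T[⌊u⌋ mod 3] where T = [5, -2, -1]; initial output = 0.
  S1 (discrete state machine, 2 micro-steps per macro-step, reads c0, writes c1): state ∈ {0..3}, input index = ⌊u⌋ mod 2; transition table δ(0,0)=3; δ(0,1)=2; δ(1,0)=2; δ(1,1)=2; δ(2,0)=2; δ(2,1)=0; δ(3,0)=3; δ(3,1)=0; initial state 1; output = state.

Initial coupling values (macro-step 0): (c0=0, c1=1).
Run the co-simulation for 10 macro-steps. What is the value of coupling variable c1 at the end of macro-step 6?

c1 at macro-step 6 = 2

macro 1: S0 reads c0=0 → after 3×micro: 5; S1 reads c0=0 → after 2×micro: 2 ⇒ (c0=5, c1=2)
macro 2: S0 reads c0=5 → after 3×micro: -1; S1 reads c0=5 → after 2×micro: 2 ⇒ (c0=-1, c1=2)
macro 3: S0 reads c0=-1 → after 3×micro: -1; S1 reads c0=-1 → after 2×micro: 2 ⇒ (c0=-1, c1=2)
macro 4: S0 reads c0=-1 → after 3×micro: -1; S1 reads c0=-1 → after 2×micro: 2 ⇒ (c0=-1, c1=2)
macro 5: S0 reads c0=-1 → after 3×micro: -1; S1 reads c0=-1 → after 2×micro: 2 ⇒ (c0=-1, c1=2)
macro 6: S0 reads c0=-1 → after 3×micro: -1; S1 reads c0=-1 → after 2×micro: 2 ⇒ (c0=-1, c1=2)
macro 7: S0 reads c0=-1 → after 3×micro: -1; S1 reads c0=-1 → after 2×micro: 2 ⇒ (c0=-1, c1=2)
macro 8: S0 reads c0=-1 → after 3×micro: -1; S1 reads c0=-1 → after 2×micro: 2 ⇒ (c0=-1, c1=2)
macro 9: S0 reads c0=-1 → after 3×micro: -1; S1 reads c0=-1 → after 2×micro: 2 ⇒ (c0=-1, c1=2)
macro 10: S0 reads c0=-1 → after 3×micro: -1; S1 reads c0=-1 → after 2×micro: 2 ⇒ (c0=-1, c1=2)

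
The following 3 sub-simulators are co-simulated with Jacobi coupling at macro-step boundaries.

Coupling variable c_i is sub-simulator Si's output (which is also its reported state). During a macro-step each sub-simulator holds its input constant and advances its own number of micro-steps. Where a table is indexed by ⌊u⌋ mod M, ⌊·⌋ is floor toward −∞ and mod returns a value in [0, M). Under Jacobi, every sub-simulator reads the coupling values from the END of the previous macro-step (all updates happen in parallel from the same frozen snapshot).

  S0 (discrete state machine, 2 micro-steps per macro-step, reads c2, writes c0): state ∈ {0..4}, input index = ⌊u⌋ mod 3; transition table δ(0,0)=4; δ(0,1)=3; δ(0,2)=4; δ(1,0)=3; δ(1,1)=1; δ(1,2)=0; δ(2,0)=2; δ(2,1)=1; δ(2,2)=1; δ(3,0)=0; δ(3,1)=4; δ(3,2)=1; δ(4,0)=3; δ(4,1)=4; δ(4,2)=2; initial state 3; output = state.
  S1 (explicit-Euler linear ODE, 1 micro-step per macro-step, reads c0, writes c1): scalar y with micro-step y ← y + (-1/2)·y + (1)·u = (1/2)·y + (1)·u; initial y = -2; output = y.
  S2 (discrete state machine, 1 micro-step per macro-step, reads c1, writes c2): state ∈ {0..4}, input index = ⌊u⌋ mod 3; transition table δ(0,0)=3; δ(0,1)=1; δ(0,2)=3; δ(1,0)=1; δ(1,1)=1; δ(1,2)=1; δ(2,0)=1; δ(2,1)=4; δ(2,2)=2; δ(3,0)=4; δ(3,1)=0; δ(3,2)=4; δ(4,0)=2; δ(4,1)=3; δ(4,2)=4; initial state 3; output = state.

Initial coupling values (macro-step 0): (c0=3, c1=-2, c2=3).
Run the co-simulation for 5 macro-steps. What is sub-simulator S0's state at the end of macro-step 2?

S0 state at macro-step 2 = 0

macro 1: S0 reads c2=3 → after 2×micro: 4; S1 reads c0=3 → after 1×micro: 2; S2 reads c1=-2 → after 1×micro: 0 ⇒ (c0=4, c1=2, c2=0)
macro 2: S0 reads c2=0 → after 2×micro: 0; S1 reads c0=4 → after 1×micro: 5; S2 reads c1=2 → after 1×micro: 3 ⇒ (c0=0, c1=5, c2=3)
macro 3: S0 reads c2=3 → after 2×micro: 3; S1 reads c0=0 → after 1×micro: 5/2; S2 reads c1=5 → after 1×micro: 4 ⇒ (c0=3, c1=5/2, c2=4)
macro 4: S0 reads c2=4 → after 2×micro: 4; S1 reads c0=3 → after 1×micro: 17/4; S2 reads c1=5/2 → after 1×micro: 4 ⇒ (c0=4, c1=17/4, c2=4)
macro 5: S0 reads c2=4 → after 2×micro: 4; S1 reads c0=4 → after 1×micro: 49/8; S2 reads c1=17/4 → after 1×micro: 3 ⇒ (c0=4, c1=49/8, c2=3)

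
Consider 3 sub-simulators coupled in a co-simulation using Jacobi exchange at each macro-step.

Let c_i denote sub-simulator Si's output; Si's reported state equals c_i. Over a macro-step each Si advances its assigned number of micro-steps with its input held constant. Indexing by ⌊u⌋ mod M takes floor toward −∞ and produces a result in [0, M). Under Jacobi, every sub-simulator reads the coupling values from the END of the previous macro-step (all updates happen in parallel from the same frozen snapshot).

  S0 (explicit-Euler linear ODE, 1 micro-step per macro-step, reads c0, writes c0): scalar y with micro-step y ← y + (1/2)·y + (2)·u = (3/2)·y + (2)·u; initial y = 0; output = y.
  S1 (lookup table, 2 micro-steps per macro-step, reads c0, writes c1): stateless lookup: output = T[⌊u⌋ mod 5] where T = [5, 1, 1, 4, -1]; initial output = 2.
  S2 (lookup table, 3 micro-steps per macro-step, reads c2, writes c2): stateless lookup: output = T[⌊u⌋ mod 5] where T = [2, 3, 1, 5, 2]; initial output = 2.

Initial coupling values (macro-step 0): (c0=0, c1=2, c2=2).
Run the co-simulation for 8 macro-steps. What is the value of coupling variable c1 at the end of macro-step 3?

c1 at macro-step 3 = 5

macro 1: S0 reads c0=0 → after 1×micro: 0; S1 reads c0=0 → after 2×micro: 5; S2 reads c2=2 → after 3×micro: 1 ⇒ (c0=0, c1=5, c2=1)
macro 2: S0 reads c0=0 → after 1×micro: 0; S1 reads c0=0 → after 2×micro: 5; S2 reads c2=1 → after 3×micro: 3 ⇒ (c0=0, c1=5, c2=3)
macro 3: S0 reads c0=0 → after 1×micro: 0; S1 reads c0=0 → after 2×micro: 5; S2 reads c2=3 → after 3×micro: 5 ⇒ (c0=0, c1=5, c2=5)
macro 4: S0 reads c0=0 → after 1×micro: 0; S1 reads c0=0 → after 2×micro: 5; S2 reads c2=5 → after 3×micro: 2 ⇒ (c0=0, c1=5, c2=2)
macro 5: S0 reads c0=0 → after 1×micro: 0; S1 reads c0=0 → after 2×micro: 5; S2 reads c2=2 → after 3×micro: 1 ⇒ (c0=0, c1=5, c2=1)
macro 6: S0 reads c0=0 → after 1×micro: 0; S1 reads c0=0 → after 2×micro: 5; S2 reads c2=1 → after 3×micro: 3 ⇒ (c0=0, c1=5, c2=3)
macro 7: S0 reads c0=0 → after 1×micro: 0; S1 reads c0=0 → after 2×micro: 5; S2 reads c2=3 → after 3×micro: 5 ⇒ (c0=0, c1=5, c2=5)
macro 8: S0 reads c0=0 → after 1×micro: 0; S1 reads c0=0 → after 2×micro: 5; S2 reads c2=5 → after 3×micro: 2 ⇒ (c0=0, c1=5, c2=2)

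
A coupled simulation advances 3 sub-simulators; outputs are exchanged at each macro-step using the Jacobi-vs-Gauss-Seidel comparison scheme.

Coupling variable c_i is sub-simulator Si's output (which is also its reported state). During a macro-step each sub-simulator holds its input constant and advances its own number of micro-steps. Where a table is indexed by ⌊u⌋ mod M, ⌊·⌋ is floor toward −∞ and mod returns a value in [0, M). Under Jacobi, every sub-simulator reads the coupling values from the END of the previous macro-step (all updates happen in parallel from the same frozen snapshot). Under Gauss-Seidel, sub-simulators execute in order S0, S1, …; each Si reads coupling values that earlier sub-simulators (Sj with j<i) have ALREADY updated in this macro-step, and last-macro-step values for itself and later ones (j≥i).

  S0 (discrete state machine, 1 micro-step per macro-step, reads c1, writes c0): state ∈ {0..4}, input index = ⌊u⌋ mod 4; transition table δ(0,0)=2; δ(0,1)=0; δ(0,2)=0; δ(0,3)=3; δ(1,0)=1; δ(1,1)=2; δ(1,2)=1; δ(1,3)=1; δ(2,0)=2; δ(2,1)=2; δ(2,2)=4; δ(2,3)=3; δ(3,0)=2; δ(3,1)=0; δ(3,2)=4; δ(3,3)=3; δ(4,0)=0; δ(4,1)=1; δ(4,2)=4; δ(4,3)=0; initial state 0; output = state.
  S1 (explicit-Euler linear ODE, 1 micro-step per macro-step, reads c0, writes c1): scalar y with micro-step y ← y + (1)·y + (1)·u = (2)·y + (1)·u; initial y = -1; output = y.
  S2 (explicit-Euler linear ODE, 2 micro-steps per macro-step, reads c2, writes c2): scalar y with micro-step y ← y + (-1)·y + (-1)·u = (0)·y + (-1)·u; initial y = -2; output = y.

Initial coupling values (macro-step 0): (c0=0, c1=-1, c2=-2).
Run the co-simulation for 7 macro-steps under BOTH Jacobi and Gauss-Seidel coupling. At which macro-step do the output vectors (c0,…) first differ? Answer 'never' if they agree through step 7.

first divergence at macro-step: 1

[Jacobi] macro 1: S0 reads c1=-1 → after 1×micro: 3; S1 reads c0=0 → after 1×micro: -2; S2 reads c2=-2 → after 2×micro: 2 ⇒ (c0=3, c1=-2, c2=2)
[Jacobi] macro 2: S0 reads c1=-2 → after 1×micro: 4; S1 reads c0=3 → after 1×micro: -1; S2 reads c2=2 → after 2×micro: -2 ⇒ (c0=4, c1=-1, c2=-2)
[Jacobi] macro 3: S0 reads c1=-1 → after 1×micro: 0; S1 reads c0=4 → after 1×micro: 2; S2 reads c2=-2 → after 2×micro: 2 ⇒ (c0=0, c1=2, c2=2)
[Jacobi] macro 4: S0 reads c1=2 → after 1×micro: 0; S1 reads c0=0 → after 1×micro: 4; S2 reads c2=2 → after 2×micro: -2 ⇒ (c0=0, c1=4, c2=-2)
[Jacobi] macro 5: S0 reads c1=4 → after 1×micro: 2; S1 reads c0=0 → after 1×micro: 8; S2 reads c2=-2 → after 2×micro: 2 ⇒ (c0=2, c1=8, c2=2)
[Jacobi] macro 6: S0 reads c1=8 → after 1×micro: 2; S1 reads c0=2 → after 1×micro: 18; S2 reads c2=2 → after 2×micro: -2 ⇒ (c0=2, c1=18, c2=-2)
[Jacobi] macro 7: S0 reads c1=18 → after 1×micro: 4; S1 reads c0=2 → after 1×micro: 38; S2 reads c2=-2 → after 2×micro: 2 ⇒ (c0=4, c1=38, c2=2)
[Gauss-Seidel] macro 1: S0 reads c1=-1 → after 1×micro: 3; S1 reads c0=3 → after 1×micro: 1; S2 reads c2=-2 → after 2×micro: 2 ⇒ (c0=3, c1=1, c2=2)
[Gauss-Seidel] macro 2: S0 reads c1=1 → after 1×micro: 0; S1 reads c0=0 → after 1×micro: 2; S2 reads c2=2 → after 2×micro: -2 ⇒ (c0=0, c1=2, c2=-2)
[Gauss-Seidel] macro 3: S0 reads c1=2 → after 1×micro: 0; S1 reads c0=0 → after 1×micro: 4; S2 reads c2=-2 → after 2×micro: 2 ⇒ (c0=0, c1=4, c2=2)
[Gauss-Seidel] macro 4: S0 reads c1=4 → after 1×micro: 2; S1 reads c0=2 → after 1×micro: 10; S2 reads c2=2 → after 2×micro: -2 ⇒ (c0=2, c1=10, c2=-2)
[Gauss-Seidel] macro 5: S0 reads c1=10 → after 1×micro: 4; S1 reads c0=4 → after 1×micro: 24; S2 reads c2=-2 → after 2×micro: 2 ⇒ (c0=4, c1=24, c2=2)
[Gauss-Seidel] macro 6: S0 reads c1=24 → after 1×micro: 0; S1 reads c0=0 → after 1×micro: 48; S2 reads c2=2 → after 2×micro: -2 ⇒ (c0=0, c1=48, c2=-2)
[Gauss-Seidel] macro 7: S0 reads c1=48 → after 1×micro: 2; S1 reads c0=2 → after 1×micro: 98; S2 reads c2=-2 → after 2×micro: 2 ⇒ (c0=2, c1=98, c2=2)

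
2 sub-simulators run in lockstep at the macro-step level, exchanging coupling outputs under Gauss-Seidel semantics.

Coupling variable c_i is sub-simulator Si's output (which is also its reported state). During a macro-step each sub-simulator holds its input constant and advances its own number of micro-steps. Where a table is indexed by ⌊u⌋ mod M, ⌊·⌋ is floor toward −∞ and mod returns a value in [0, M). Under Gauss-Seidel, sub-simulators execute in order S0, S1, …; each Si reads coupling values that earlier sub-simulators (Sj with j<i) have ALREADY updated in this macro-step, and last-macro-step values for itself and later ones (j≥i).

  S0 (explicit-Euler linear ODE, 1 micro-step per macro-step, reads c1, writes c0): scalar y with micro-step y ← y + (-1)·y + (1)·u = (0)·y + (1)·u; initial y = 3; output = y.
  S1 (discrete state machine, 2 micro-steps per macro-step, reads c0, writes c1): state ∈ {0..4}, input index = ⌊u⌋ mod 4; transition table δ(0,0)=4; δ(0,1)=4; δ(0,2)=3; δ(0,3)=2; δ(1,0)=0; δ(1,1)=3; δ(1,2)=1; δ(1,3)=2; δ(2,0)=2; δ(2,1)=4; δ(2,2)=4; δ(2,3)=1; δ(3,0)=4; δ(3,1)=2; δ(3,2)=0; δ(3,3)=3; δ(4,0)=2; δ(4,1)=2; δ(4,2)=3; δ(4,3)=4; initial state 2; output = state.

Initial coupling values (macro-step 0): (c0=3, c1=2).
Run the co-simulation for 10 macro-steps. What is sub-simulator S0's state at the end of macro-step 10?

S0 state at macro-step 10 = 3

macro 1: S0 reads c1=2 → after 1×micro: 2; S1 reads c0=2 → after 2×micro: 3 ⇒ (c0=2, c1=3)
macro 2: S0 reads c1=3 → after 1×micro: 3; S1 reads c0=3 → after 2×micro: 3 ⇒ (c0=3, c1=3)
macro 3: S0 reads c1=3 → after 1×micro: 3; S1 reads c0=3 → after 2×micro: 3 ⇒ (c0=3, c1=3)
macro 4: S0 reads c1=3 → after 1×micro: 3; S1 reads c0=3 → after 2×micro: 3 ⇒ (c0=3, c1=3)
macro 5: S0 reads c1=3 → after 1×micro: 3; S1 reads c0=3 → after 2×micro: 3 ⇒ (c0=3, c1=3)
macro 6: S0 reads c1=3 → after 1×micro: 3; S1 reads c0=3 → after 2×micro: 3 ⇒ (c0=3, c1=3)
macro 7: S0 reads c1=3 → after 1×micro: 3; S1 reads c0=3 → after 2×micro: 3 ⇒ (c0=3, c1=3)
macro 8: S0 reads c1=3 → after 1×micro: 3; S1 reads c0=3 → after 2×micro: 3 ⇒ (c0=3, c1=3)
macro 9: S0 reads c1=3 → after 1×micro: 3; S1 reads c0=3 → after 2×micro: 3 ⇒ (c0=3, c1=3)
macro 10: S0 reads c1=3 → after 1×micro: 3; S1 reads c0=3 → after 2×micro: 3 ⇒ (c0=3, c1=3)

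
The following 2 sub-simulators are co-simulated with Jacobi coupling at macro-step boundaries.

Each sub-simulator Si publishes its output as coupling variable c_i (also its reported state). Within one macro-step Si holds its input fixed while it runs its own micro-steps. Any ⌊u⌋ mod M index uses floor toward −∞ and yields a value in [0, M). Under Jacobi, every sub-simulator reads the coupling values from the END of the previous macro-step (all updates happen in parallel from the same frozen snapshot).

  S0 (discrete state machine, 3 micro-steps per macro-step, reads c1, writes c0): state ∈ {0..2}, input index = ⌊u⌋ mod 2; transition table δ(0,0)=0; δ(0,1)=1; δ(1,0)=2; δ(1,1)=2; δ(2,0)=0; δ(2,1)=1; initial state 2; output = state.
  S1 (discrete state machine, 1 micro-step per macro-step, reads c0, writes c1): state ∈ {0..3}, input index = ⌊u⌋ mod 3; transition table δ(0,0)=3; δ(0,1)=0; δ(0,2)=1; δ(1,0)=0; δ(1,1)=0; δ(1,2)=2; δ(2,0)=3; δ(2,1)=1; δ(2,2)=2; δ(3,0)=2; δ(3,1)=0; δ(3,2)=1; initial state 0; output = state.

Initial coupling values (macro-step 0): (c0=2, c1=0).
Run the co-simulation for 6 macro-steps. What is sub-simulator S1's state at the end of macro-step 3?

S1 state at macro-step 3 = 0

macro 1: S0 reads c1=0 → after 3×micro: 0; S1 reads c0=2 → after 1×micro: 1 ⇒ (c0=0, c1=1)
macro 2: S0 reads c1=1 → after 3×micro: 1; S1 reads c0=0 → after 1×micro: 0 ⇒ (c0=1, c1=0)
macro 3: S0 reads c1=0 → after 3×micro: 0; S1 reads c0=1 → after 1×micro: 0 ⇒ (c0=0, c1=0)
macro 4: S0 reads c1=0 → after 3×micro: 0; S1 reads c0=0 → after 1×micro: 3 ⇒ (c0=0, c1=3)
macro 5: S0 reads c1=3 → after 3×micro: 1; S1 reads c0=0 → after 1×micro: 2 ⇒ (c0=1, c1=2)
macro 6: S0 reads c1=2 → after 3×micro: 0; S1 reads c0=1 → after 1×micro: 1 ⇒ (c0=0, c1=1)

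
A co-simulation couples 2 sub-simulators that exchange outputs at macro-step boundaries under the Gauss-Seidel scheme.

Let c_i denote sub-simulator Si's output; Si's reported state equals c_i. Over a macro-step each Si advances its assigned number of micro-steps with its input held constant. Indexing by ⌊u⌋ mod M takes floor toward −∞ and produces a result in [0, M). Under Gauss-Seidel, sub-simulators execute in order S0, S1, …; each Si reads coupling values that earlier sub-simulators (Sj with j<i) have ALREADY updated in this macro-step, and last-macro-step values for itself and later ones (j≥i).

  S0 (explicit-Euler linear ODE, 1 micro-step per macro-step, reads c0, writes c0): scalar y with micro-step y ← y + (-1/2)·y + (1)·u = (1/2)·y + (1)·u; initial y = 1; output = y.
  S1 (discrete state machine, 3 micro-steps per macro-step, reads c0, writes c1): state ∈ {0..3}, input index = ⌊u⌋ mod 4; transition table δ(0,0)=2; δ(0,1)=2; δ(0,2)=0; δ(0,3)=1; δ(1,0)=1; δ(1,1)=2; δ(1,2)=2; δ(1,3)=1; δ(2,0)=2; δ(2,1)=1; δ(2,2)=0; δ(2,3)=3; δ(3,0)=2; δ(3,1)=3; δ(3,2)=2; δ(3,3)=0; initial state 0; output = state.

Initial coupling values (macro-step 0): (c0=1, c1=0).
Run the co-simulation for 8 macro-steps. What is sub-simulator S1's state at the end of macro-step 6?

macro 1: S0 reads c0=1 → after 1×micro: 3/2; S1 reads c0=3/2 → after 3×micro: 2 ⇒ (c0=3/2, c1=2)
macro 2: S0 reads c0=3/2 → after 1×micro: 9/4; S1 reads c0=9/4 → after 3×micro: 0 ⇒ (c0=9/4, c1=0)
macro 3: S0 reads c0=9/4 → after 1×micro: 27/8; S1 reads c0=27/8 → after 3×micro: 1 ⇒ (c0=27/8, c1=1)
macro 4: S0 reads c0=27/8 → after 1×micro: 81/16; S1 reads c0=81/16 → after 3×micro: 2 ⇒ (c0=81/16, c1=2)
macro 5: S0 reads c0=81/16 → after 1×micro: 243/32; S1 reads c0=243/32 → after 3×micro: 1 ⇒ (c0=243/32, c1=1)
macro 6: S0 reads c0=243/32 → after 1×micro: 729/64; S1 reads c0=729/64 → after 3×micro: 1 ⇒ (c0=729/64, c1=1)
macro 7: S0 reads c0=729/64 → after 1×micro: 2187/128; S1 reads c0=2187/128 → after 3×micro: 2 ⇒ (c0=2187/128, c1=2)
macro 8: S0 reads c0=2187/128 → after 1×micro: 6561/256; S1 reads c0=6561/256 → after 3×micro: 1 ⇒ (c0=6561/256, c1=1)

S1 state at macro-step 6 = 1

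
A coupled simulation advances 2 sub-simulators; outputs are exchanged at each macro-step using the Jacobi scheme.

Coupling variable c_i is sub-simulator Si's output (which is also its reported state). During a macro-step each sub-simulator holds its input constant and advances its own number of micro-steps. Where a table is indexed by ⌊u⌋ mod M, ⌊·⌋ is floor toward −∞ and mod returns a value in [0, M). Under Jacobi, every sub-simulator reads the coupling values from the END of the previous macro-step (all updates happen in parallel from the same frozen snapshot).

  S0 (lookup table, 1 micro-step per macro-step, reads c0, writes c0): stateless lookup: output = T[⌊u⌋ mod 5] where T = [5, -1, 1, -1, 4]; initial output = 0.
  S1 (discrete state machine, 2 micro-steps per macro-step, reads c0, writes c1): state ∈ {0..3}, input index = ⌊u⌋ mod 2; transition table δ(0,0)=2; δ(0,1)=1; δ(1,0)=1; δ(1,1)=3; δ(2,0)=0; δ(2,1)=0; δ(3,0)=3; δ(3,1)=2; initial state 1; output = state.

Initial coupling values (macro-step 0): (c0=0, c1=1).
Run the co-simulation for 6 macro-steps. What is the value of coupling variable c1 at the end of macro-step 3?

macro 1: S0 reads c0=0 → after 1×micro: 5; S1 reads c0=0 → after 2×micro: 1 ⇒ (c0=5, c1=1)
macro 2: S0 reads c0=5 → after 1×micro: 5; S1 reads c0=5 → after 2×micro: 2 ⇒ (c0=5, c1=2)
macro 3: S0 reads c0=5 → after 1×micro: 5; S1 reads c0=5 → after 2×micro: 1 ⇒ (c0=5, c1=1)
macro 4: S0 reads c0=5 → after 1×micro: 5; S1 reads c0=5 → after 2×micro: 2 ⇒ (c0=5, c1=2)
macro 5: S0 reads c0=5 → after 1×micro: 5; S1 reads c0=5 → after 2×micro: 1 ⇒ (c0=5, c1=1)
macro 6: S0 reads c0=5 → after 1×micro: 5; S1 reads c0=5 → after 2×micro: 2 ⇒ (c0=5, c1=2)

c1 at macro-step 3 = 1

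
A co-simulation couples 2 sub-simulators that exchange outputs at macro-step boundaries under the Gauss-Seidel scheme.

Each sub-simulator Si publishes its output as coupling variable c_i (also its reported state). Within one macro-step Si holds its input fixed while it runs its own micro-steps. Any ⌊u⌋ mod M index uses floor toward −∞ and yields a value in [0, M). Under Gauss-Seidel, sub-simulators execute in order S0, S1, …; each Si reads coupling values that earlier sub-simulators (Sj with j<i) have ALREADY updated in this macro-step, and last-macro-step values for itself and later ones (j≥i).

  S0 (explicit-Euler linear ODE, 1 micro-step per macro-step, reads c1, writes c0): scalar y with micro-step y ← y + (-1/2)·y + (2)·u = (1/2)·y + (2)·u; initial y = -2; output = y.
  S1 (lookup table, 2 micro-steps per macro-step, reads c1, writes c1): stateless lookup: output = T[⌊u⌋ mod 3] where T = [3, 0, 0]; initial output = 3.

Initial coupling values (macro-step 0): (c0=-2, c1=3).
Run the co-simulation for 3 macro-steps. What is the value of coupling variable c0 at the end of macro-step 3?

c0 at macro-step 3 = 41/4

macro 1: S0 reads c1=3 → after 1×micro: 5; S1 reads c1=3 → after 2×micro: 3 ⇒ (c0=5, c1=3)
macro 2: S0 reads c1=3 → after 1×micro: 17/2; S1 reads c1=3 → after 2×micro: 3 ⇒ (c0=17/2, c1=3)
macro 3: S0 reads c1=3 → after 1×micro: 41/4; S1 reads c1=3 → after 2×micro: 3 ⇒ (c0=41/4, c1=3)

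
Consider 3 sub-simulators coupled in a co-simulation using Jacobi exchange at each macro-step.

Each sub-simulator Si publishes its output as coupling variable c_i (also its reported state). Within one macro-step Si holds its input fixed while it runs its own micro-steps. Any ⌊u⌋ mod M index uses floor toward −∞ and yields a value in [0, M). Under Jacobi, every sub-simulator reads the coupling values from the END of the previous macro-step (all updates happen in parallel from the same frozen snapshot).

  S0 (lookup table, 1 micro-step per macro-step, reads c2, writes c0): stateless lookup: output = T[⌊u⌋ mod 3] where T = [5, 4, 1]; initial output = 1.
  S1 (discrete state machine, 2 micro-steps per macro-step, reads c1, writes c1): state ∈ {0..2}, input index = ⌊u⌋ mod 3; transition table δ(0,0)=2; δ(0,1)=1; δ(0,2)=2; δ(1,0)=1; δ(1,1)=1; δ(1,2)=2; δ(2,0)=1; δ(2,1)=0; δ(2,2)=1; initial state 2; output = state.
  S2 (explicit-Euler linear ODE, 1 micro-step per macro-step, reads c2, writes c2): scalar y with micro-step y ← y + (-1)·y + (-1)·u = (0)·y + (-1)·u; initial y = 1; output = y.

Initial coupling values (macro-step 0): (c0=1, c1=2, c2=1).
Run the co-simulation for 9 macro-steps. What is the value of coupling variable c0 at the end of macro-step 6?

c0 at macro-step 6 = 1

macro 1: S0 reads c2=1 → after 1×micro: 4; S1 reads c1=2 → after 2×micro: 2; S2 reads c2=1 → after 1×micro: -1 ⇒ (c0=4, c1=2, c2=-1)
macro 2: S0 reads c2=-1 → after 1×micro: 1; S1 reads c1=2 → after 2×micro: 2; S2 reads c2=-1 → after 1×micro: 1 ⇒ (c0=1, c1=2, c2=1)
macro 3: S0 reads c2=1 → after 1×micro: 4; S1 reads c1=2 → after 2×micro: 2; S2 reads c2=1 → after 1×micro: -1 ⇒ (c0=4, c1=2, c2=-1)
macro 4: S0 reads c2=-1 → after 1×micro: 1; S1 reads c1=2 → after 2×micro: 2; S2 reads c2=-1 → after 1×micro: 1 ⇒ (c0=1, c1=2, c2=1)
macro 5: S0 reads c2=1 → after 1×micro: 4; S1 reads c1=2 → after 2×micro: 2; S2 reads c2=1 → after 1×micro: -1 ⇒ (c0=4, c1=2, c2=-1)
macro 6: S0 reads c2=-1 → after 1×micro: 1; S1 reads c1=2 → after 2×micro: 2; S2 reads c2=-1 → after 1×micro: 1 ⇒ (c0=1, c1=2, c2=1)
macro 7: S0 reads c2=1 → after 1×micro: 4; S1 reads c1=2 → after 2×micro: 2; S2 reads c2=1 → after 1×micro: -1 ⇒ (c0=4, c1=2, c2=-1)
macro 8: S0 reads c2=-1 → after 1×micro: 1; S1 reads c1=2 → after 2×micro: 2; S2 reads c2=-1 → after 1×micro: 1 ⇒ (c0=1, c1=2, c2=1)
macro 9: S0 reads c2=1 → after 1×micro: 4; S1 reads c1=2 → after 2×micro: 2; S2 reads c2=1 → after 1×micro: -1 ⇒ (c0=4, c1=2, c2=-1)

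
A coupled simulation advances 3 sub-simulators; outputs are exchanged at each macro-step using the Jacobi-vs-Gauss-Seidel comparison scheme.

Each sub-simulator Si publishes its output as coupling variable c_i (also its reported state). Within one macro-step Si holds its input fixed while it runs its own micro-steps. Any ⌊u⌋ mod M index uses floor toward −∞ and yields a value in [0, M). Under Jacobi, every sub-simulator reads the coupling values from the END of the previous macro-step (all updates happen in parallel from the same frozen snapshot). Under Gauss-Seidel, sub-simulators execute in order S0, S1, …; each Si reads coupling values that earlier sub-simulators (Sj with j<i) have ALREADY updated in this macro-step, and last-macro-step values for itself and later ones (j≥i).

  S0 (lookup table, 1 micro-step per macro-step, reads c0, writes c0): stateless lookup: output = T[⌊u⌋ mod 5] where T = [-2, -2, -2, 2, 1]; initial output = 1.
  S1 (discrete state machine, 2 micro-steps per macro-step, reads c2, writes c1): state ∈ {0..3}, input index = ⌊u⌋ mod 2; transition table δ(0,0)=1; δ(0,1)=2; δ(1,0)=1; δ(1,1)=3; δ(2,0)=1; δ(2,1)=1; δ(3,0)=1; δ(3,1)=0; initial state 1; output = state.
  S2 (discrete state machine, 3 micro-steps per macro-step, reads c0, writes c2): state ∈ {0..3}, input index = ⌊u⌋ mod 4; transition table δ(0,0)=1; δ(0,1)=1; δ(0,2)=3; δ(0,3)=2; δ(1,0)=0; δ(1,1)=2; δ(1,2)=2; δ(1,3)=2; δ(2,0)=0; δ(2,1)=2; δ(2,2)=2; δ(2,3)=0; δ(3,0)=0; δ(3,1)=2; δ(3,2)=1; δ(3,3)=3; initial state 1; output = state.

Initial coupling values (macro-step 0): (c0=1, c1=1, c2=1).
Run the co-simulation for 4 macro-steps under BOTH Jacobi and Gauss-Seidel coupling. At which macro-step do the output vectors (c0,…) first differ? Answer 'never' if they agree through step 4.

[Jacobi] macro 1: S0 reads c0=1 → after 1×micro: -2; S1 reads c2=1 → after 2×micro: 0; S2 reads c0=1 → after 3×micro: 2 ⇒ (c0=-2, c1=0, c2=2)
[Jacobi] macro 2: S0 reads c0=-2 → after 1×micro: 2; S1 reads c2=2 → after 2×micro: 1; S2 reads c0=-2 → after 3×micro: 2 ⇒ (c0=2, c1=1, c2=2)
[Jacobi] macro 3: S0 reads c0=2 → after 1×micro: -2; S1 reads c2=2 → after 2×micro: 1; S2 reads c0=2 → after 3×micro: 2 ⇒ (c0=-2, c1=1, c2=2)
[Jacobi] macro 4: S0 reads c0=-2 → after 1×micro: 2; S1 reads c2=2 → after 2×micro: 1; S2 reads c0=-2 → after 3×micro: 2 ⇒ (c0=2, c1=1, c2=2)
[Gauss-Seidel] macro 1: S0 reads c0=1 → after 1×micro: -2; S1 reads c2=1 → after 2×micro: 0; S2 reads c0=-2 → after 3×micro: 2 ⇒ (c0=-2, c1=0, c2=2)
[Gauss-Seidel] macro 2: S0 reads c0=-2 → after 1×micro: 2; S1 reads c2=2 → after 2×micro: 1; S2 reads c0=2 → after 3×micro: 2 ⇒ (c0=2, c1=1, c2=2)
[Gauss-Seidel] macro 3: S0 reads c0=2 → after 1×micro: -2; S1 reads c2=2 → after 2×micro: 1; S2 reads c0=-2 → after 3×micro: 2 ⇒ (c0=-2, c1=1, c2=2)
[Gauss-Seidel] macro 4: S0 reads c0=-2 → after 1×micro: 2; S1 reads c2=2 → after 2×micro: 1; S2 reads c0=2 → after 3×micro: 2 ⇒ (c0=2, c1=1, c2=2)

first divergence at macro-step: never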